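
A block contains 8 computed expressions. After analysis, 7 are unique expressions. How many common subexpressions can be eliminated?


CSE count = total expressions - unique expressions
= 8 - 7 = 1

1


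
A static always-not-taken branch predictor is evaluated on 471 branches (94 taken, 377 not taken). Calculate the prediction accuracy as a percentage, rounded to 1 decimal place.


Predictor: always-not-taken
Correct predictions = 377
Accuracy = 377 / 471 * 100 = 80.0%

80.0


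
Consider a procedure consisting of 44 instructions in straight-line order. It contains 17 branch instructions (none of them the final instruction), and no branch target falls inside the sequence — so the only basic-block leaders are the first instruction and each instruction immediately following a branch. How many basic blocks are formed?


With no in-sequence branch targets, the leaders are the first instruction plus the instruction after each branch.
Number of basic blocks = branches + 1
= 17 + 1 = 18

18


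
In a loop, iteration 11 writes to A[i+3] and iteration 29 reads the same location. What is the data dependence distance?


Distance = read iteration - write iteration
= 29 - 11 = 18

18


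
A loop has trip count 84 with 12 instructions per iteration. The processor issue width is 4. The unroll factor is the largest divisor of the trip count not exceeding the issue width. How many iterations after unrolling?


Largest divisor of 84 <= 4 is 4
New iterations = 84 / 4 = 21

21


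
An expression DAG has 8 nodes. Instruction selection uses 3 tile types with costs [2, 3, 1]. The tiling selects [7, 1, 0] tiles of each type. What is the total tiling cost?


Total cost = sum(count_i * cost_i)
= 7*2 + 1*3 + 0*1
= 17

17


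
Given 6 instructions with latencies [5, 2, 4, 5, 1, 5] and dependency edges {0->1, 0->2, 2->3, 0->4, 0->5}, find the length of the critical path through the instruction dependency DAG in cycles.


Compute longest path through dependency graph: dist(Ik) = max over predecessors of dist + latency(Ik).
dist(I0) = latency 5 = 5
dist(I1) = dist(I0) + 2 = 5 + 2 = 7
dist(I2) = dist(I0) + 4 = 5 + 4 = 9
dist(I3) = dist(I2) + 5 = 9 + 5 = 14
dist(I4) = dist(I0) + 1 = 5 + 1 = 6
dist(I5) = dist(I0) + 5 = 5 + 5 = 10
Critical path = max dist = 14

14


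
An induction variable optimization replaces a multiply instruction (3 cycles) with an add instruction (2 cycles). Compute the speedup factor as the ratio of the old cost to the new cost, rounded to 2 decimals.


Ratio = mult_cost / add_cost = 3 / 2 = 1.5

1.5


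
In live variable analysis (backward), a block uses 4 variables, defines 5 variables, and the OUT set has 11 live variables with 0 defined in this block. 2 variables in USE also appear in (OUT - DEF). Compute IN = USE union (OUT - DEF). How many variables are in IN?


OUT - DEF: 11 - 0 = 11
|IN| = |USE| + |OUT - DEF| - |USE ∩ (OUT - DEF)| = 4 + 11 - 2 = 13

13


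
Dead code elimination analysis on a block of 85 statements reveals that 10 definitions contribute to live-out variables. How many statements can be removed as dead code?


Dead code = total statements - live definitions
= 85 - 10 = 75

75


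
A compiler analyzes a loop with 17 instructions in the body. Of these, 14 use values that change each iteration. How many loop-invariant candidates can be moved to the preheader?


Invariant candidates = total - loop-dependent
= 17 - 14 = 3

3


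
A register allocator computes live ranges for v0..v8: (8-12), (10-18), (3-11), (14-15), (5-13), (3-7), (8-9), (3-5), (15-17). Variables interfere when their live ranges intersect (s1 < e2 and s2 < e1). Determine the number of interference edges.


Check all pairs for overlapping intervals.
Two intervals (s1,e1) and (s2,e2) overlap if s1 < e2 and s2 < e1.
v0 (8-12) vs v1..v8: overlaps v1, v2, v4, v6 -> 4
v1 (10-18) vs v2..v8: overlaps v2, v3, v4, v8 -> 4
v2 (3-11) vs v3..v8: overlaps v4, v5, v6, v7 -> 4
v3 (14-15) vs v4..v8: overlaps none -> 0
v4 (5-13) vs v5..v8: overlaps v5, v6 -> 2
v5 (3-7) vs v6..v8: overlaps v7 -> 1
v6 (8-9) vs v7..v8: overlaps none -> 0
v7 (3-5) vs v8: overlaps none -> 0
Total overlapping pairs = 4 + 4 + 4 + 0 + 2 + 1 + 0 + 0 = 15

15


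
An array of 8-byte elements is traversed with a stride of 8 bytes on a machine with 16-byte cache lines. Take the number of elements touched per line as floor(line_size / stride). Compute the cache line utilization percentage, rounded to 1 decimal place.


Elements per cache line = floor(16 / 8) = 2
Bytes used = 2 * 8 = 16
Utilization = 16 / 16 * 100 = 100.0%

100.0


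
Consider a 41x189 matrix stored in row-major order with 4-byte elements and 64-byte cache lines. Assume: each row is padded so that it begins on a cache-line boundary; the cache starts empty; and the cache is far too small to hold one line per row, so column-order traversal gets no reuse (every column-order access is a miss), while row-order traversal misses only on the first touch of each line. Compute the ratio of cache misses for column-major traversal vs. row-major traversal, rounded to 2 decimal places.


Each row occupies 189 * 4 = 756 bytes and starts on a line boundary, so it spans ceil(756 / 64) = 12 cache lines.
Row-major traversal misses (one per line touched): 41 * ceil(189 * 4 / 64) = 492
Column-major traversal misses (no reuse, every access misses): 41 * 189 = 7749
Ratio = 7749 / 492 = 15.75

15.75


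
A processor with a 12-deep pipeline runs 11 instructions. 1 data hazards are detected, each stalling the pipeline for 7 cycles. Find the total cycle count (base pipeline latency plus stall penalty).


Base cycles = 12 + 11 - 1 = 22
Total stalls = 1 * 7 = 7
Total = 22 + 7 = 29

29


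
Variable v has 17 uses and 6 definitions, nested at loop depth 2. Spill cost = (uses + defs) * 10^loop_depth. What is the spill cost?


uses + defs = 17 + 6 = 23
10^2 = 100
Spill cost = 23 * 100 = 2300

2300


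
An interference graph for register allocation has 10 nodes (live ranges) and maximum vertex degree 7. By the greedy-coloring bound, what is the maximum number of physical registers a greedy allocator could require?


Greedy coloring never needs more than (max_degree + 1) colors: when coloring a vertex, at most max_degree neighbors are already colored.
Upper bound = 7 + 1 = 8

8


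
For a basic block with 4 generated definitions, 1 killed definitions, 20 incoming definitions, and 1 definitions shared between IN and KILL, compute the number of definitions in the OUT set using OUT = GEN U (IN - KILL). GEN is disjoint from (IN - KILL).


IN - KILL: 20 - 1 = 19 surviving definitions
OUT = GEN + surviving = 4 + 19 = 23

23


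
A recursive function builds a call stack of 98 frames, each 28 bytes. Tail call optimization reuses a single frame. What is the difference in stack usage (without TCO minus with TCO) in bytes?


Without TCO: 98 * 28 = 2744 bytes
With TCO: reuse 1 frame = 28 bytes
Savings = 2744 - 28 = 2716

2716


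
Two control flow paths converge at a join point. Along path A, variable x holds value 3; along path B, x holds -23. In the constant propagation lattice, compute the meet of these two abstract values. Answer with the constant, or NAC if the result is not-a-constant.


Meet operation: if both paths give the same constant, result is that constant; if they differ, result is NAC (not-a-constant).
Path A: 3, Path B: -23 -> differ
Result: not-a-constant -> NAC

NAC


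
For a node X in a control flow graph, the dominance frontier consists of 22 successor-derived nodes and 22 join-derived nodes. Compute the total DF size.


DF(X) = direct successor contributions + join point contributions
= 22 + 22 = 44

44


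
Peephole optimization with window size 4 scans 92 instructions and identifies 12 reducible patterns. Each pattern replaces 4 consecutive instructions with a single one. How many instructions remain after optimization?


Each match removes 3 instructions.
Total removed = 12 * 3 = 36
Remaining = 92 - 36 = 56

56


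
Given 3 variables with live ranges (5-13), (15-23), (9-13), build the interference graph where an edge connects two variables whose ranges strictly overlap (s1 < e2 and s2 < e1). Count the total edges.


Check all pairs for overlapping intervals.
Two intervals (s1,e1) and (s2,e2) overlap if s1 < e2 and s2 < e1.
v0 (5-13) vs v1..v2: overlaps v2 -> 1
v1 (15-23) vs v2: overlaps none -> 0
Total overlapping pairs = 1 + 0 = 1

1


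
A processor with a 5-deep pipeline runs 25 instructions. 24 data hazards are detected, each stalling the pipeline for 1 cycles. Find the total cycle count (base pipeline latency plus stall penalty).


Base cycles = 5 + 25 - 1 = 29
Total stalls = 24 * 1 = 24
Total = 29 + 24 = 53

53


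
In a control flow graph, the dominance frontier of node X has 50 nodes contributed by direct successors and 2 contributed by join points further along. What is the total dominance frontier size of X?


DF(X) = direct successor contributions + join point contributions
= 50 + 2 = 52

52


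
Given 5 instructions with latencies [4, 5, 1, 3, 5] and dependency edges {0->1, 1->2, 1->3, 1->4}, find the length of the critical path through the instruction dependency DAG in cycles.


Compute longest path through dependency graph: dist(Ik) = max over predecessors of dist + latency(Ik).
dist(I0) = latency 4 = 4
dist(I1) = dist(I0) + 5 = 4 + 5 = 9
dist(I2) = dist(I1) + 1 = 9 + 1 = 10
dist(I3) = dist(I1) + 3 = 9 + 3 = 12
dist(I4) = dist(I1) + 5 = 9 + 5 = 14
Critical path = max dist = 14

14


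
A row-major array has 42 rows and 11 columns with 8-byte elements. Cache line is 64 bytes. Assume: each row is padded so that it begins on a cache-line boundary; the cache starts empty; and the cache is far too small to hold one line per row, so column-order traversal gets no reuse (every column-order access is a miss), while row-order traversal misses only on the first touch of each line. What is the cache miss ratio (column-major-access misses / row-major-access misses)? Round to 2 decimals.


Each row occupies 11 * 8 = 88 bytes and starts on a line boundary, so it spans ceil(88 / 64) = 2 cache lines.
Row-major traversal misses (one per line touched): 42 * ceil(11 * 8 / 64) = 84
Column-major traversal misses (no reuse, every access misses): 42 * 11 = 462
Ratio = 462 / 84 = 5.5

5.5


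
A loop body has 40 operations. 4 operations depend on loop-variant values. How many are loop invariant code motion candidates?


Invariant candidates = total - loop-dependent
= 40 - 4 = 36

36


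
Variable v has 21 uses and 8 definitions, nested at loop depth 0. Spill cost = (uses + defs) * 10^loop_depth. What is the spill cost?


uses + defs = 21 + 8 = 29
10^0 = 1
Spill cost = 29 * 1 = 29

29


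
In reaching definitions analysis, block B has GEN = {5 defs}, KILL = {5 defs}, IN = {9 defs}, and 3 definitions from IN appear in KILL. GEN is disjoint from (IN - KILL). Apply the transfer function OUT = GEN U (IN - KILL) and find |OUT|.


IN - KILL: 9 - 3 = 6 surviving definitions
OUT = GEN + surviving = 5 + 6 = 11

11


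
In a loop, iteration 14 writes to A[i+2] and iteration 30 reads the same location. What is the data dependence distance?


Distance = read iteration - write iteration
= 30 - 14 = 16

16


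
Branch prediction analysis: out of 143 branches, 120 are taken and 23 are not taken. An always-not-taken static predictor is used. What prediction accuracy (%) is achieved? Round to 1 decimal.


Predictor: always-not-taken
Correct predictions = 23
Accuracy = 23 / 143 * 100 = 16.1%

16.1


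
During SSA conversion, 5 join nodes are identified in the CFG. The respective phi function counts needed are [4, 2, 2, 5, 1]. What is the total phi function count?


Total phi functions = sum of phi functions at each join node
= 4 + 2 + 2 + 5 + 1 = 14

14


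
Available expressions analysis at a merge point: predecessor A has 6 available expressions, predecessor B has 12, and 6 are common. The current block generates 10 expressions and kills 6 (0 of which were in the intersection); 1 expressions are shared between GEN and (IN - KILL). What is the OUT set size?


IN = intersection of predecessors = 6
IN - KILL = 6 - 0 = 6
|OUT| = |GEN| + |IN - KILL| - |GEN ∩ (IN - KILL)| = 10 + 6 - 1 = 15

15


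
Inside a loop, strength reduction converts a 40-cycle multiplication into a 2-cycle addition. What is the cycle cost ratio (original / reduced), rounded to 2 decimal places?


Ratio = mult_cost / add_cost = 40 / 2 = 20.0

20.0


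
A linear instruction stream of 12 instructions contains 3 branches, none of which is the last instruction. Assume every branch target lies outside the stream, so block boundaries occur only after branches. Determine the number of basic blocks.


With no in-sequence branch targets, the leaders are the first instruction plus the instruction after each branch.
Number of basic blocks = branches + 1
= 3 + 1 = 4

4


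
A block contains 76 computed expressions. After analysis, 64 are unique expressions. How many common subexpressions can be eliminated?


CSE count = total expressions - unique expressions
= 76 - 64 = 12

12


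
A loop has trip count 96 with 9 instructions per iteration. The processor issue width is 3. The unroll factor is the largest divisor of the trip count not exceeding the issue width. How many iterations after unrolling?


Largest divisor of 96 <= 3 is 3
New iterations = 96 / 3 = 32

32


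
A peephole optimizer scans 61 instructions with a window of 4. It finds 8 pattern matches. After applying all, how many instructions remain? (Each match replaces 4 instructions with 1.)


Each match removes 3 instructions.
Total removed = 8 * 3 = 24
Remaining = 61 - 24 = 37

37


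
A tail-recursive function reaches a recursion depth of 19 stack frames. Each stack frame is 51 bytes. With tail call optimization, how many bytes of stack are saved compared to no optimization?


Without TCO: 19 * 51 = 969 bytes
With TCO: reuse 1 frame = 51 bytes
Savings = 969 - 51 = 918

918


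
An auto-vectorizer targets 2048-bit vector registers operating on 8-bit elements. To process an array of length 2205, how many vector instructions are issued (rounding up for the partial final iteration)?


Width = 2048 / 8 = 256 elements per vector op
Iterations = ceil(2205 / 256) = 9

9


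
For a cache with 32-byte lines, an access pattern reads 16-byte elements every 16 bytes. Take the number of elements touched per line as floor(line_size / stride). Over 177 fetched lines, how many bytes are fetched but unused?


Elements per line = floor(32 / 16) = 2
Bytes used per line = 2 * 16 = 32
Wasted per line = 32 - 32 = 0
Total wasted = 0 * 177 = 0

0


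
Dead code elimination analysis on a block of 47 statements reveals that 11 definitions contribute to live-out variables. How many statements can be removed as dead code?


Dead code = total statements - live definitions
= 47 - 11 = 36

36


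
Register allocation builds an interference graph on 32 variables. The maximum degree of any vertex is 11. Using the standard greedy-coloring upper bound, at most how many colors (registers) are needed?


Greedy coloring never needs more than (max_degree + 1) colors: when coloring a vertex, at most max_degree neighbors are already colored.
Upper bound = 11 + 1 = 12

12


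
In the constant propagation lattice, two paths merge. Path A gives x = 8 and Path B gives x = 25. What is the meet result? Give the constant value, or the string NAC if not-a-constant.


Meet operation: if both paths give the same constant, result is that constant; if they differ, result is NAC (not-a-constant).
Path A: 8, Path B: 25 -> differ
Result: not-a-constant -> NAC

NAC


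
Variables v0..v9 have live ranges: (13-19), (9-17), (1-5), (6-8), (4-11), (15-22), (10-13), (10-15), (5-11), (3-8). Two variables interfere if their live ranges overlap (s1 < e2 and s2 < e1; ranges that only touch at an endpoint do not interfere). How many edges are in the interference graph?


Check all pairs for overlapping intervals.
Two intervals (s1,e1) and (s2,e2) overlap if s1 < e2 and s2 < e1.
v0 (13-19) vs v1..v9: overlaps v1, v5, v7 -> 3
v1 (9-17) vs v2..v9: overlaps v4, v5, v6, v7, v8 -> 5
v2 (1-5) vs v3..v9: overlaps v4, v9 -> 2
v3 (6-8) vs v4..v9: overlaps v4, v8, v9 -> 3
v4 (4-11) vs v5..v9: overlaps v6, v7, v8, v9 -> 4
v5 (15-22) vs v6..v9: overlaps none -> 0
v6 (10-13) vs v7..v9: overlaps v7, v8 -> 2
v7 (10-15) vs v8..v9: overlaps v8 -> 1
v8 (5-11) vs v9: overlaps v9 -> 1
Total overlapping pairs = 3 + 5 + 2 + 3 + 4 + 0 + 2 + 1 + 1 = 21

21


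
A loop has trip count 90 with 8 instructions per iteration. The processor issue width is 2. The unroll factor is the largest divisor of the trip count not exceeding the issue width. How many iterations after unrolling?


Largest divisor of 90 <= 2 is 2
New iterations = 90 / 2 = 45

45


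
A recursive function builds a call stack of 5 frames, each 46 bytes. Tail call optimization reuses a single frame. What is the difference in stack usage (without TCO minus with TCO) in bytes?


Without TCO: 5 * 46 = 230 bytes
With TCO: reuse 1 frame = 46 bytes
Savings = 230 - 46 = 184

184


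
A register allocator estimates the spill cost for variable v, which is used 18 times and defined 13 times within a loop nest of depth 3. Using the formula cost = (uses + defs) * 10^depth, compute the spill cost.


uses + defs = 18 + 13 = 31
10^3 = 1000
Spill cost = 31 * 1000 = 31000

31000


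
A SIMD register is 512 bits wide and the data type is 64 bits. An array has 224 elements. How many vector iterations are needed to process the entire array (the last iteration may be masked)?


Width = 512 / 64 = 8 elements per vector op
Iterations = ceil(224 / 8) = 28

28


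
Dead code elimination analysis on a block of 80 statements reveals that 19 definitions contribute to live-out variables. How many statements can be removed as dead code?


Dead code = total statements - live definitions
= 80 - 19 = 61

61


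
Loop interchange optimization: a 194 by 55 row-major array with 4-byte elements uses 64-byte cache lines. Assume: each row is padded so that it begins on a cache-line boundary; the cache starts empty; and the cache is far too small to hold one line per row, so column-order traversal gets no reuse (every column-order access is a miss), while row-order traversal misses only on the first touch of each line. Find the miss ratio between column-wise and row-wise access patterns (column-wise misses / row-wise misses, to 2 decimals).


Each row occupies 55 * 4 = 220 bytes and starts on a line boundary, so it spans ceil(220 / 64) = 4 cache lines.
Row-major traversal misses (one per line touched): 194 * ceil(55 * 4 / 64) = 776
Column-major traversal misses (no reuse, every access misses): 194 * 55 = 10670
Ratio = 10670 / 776 = 13.75

13.75


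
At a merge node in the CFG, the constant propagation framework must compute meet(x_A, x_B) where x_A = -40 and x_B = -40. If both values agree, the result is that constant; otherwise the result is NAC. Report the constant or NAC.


Meet operation: if both paths give the same constant, result is that constant; if they differ, result is NAC (not-a-constant).
Path A: -40, Path B: -40 -> equal
Result: constant -> -40

-40


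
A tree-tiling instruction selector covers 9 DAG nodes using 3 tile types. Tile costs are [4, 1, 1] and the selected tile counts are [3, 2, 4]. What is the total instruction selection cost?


Total cost = sum(count_i * cost_i)
= 3*4 + 2*1 + 4*1
= 18

18


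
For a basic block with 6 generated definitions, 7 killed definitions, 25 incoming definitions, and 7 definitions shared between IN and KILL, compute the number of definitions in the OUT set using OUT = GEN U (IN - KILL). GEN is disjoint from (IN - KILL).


IN - KILL: 25 - 7 = 18 surviving definitions
OUT = GEN + surviving = 6 + 18 = 24

24


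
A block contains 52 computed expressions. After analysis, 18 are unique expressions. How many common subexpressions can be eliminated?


CSE count = total expressions - unique expressions
= 52 - 18 = 34

34


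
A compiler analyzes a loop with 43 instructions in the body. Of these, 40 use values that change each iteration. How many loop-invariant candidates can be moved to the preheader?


Invariant candidates = total - loop-dependent
= 43 - 40 = 3

3


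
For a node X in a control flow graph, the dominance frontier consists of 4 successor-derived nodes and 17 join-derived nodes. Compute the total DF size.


DF(X) = direct successor contributions + join point contributions
= 4 + 17 = 21

21


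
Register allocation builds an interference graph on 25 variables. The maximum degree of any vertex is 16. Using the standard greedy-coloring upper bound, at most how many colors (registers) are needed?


Greedy coloring never needs more than (max_degree + 1) colors: when coloring a vertex, at most max_degree neighbors are already colored.
Upper bound = 16 + 1 = 17

17


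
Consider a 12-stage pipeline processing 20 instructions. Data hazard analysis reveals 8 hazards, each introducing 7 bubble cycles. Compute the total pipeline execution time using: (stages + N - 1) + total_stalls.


Base cycles = 12 + 20 - 1 = 31
Total stalls = 8 * 7 = 56
Total = 31 + 56 = 87

87


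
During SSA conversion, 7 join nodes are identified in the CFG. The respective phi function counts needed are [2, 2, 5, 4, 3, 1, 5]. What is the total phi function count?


Total phi functions = sum of phi functions at each join node
= 2 + 2 + 5 + 4 + 3 + 1 + 5 = 22

22


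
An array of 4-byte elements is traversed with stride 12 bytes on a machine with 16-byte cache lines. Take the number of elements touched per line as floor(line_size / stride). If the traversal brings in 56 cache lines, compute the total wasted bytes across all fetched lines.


Elements per line = floor(16 / 12) = 1
Bytes used per line = 1 * 4 = 4
Wasted per line = 16 - 4 = 12
Total wasted = 12 * 56 = 672

672


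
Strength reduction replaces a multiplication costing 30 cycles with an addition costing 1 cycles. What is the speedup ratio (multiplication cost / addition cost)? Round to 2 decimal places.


Ratio = mult_cost / add_cost = 30 / 1 = 30.0

30.0


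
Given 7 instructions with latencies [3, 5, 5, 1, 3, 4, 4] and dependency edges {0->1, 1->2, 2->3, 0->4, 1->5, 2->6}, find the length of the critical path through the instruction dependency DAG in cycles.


Compute longest path through dependency graph: dist(Ik) = max over predecessors of dist + latency(Ik).
dist(I0) = latency 3 = 3
dist(I1) = dist(I0) + 5 = 3 + 5 = 8
dist(I2) = dist(I1) + 5 = 8 + 5 = 13
dist(I3) = dist(I2) + 1 = 13 + 1 = 14
dist(I4) = dist(I0) + 3 = 3 + 3 = 6
dist(I5) = dist(I1) + 4 = 8 + 4 = 12
dist(I6) = dist(I2) + 4 = 13 + 4 = 17
Critical path = max dist = 17

17


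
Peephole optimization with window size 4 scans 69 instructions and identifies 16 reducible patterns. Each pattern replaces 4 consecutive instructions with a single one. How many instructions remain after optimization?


Each match removes 3 instructions.
Total removed = 16 * 3 = 48
Remaining = 69 - 48 = 21

21


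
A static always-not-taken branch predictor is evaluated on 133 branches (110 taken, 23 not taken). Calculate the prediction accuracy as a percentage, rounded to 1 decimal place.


Predictor: always-not-taken
Correct predictions = 23
Accuracy = 23 / 133 * 100 = 17.3%

17.3


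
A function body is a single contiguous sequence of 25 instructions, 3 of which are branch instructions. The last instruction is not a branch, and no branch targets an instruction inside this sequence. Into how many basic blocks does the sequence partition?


With no in-sequence branch targets, the leaders are the first instruction plus the instruction after each branch.
Number of basic blocks = branches + 1
= 3 + 1 = 4

4


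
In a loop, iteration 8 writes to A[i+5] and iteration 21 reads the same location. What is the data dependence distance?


Distance = read iteration - write iteration
= 21 - 8 = 13

13


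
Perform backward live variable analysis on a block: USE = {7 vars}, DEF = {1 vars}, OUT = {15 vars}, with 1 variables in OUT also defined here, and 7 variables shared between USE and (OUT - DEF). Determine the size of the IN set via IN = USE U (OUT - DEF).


OUT - DEF: 15 - 1 = 14
|IN| = |USE| + |OUT - DEF| - |USE ∩ (OUT - DEF)| = 7 + 14 - 7 = 14

14


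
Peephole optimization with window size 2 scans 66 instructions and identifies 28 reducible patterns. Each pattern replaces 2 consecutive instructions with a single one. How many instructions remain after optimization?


Each match removes 1 instructions.
Total removed = 28 * 1 = 28
Remaining = 66 - 28 = 38

38


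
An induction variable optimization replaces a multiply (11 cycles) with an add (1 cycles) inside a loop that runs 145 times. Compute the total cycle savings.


Per-iteration saving = 11 - 1 = 10
Total saved = 145 * 10 = 1450

1450


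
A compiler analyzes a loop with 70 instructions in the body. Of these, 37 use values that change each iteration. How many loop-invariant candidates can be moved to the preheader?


Invariant candidates = total - loop-dependent
= 70 - 37 = 33

33


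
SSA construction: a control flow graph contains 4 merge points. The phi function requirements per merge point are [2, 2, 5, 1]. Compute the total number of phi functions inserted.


Total phi functions = sum of phi functions at each join node
= 2 + 2 + 5 + 1 = 10

10


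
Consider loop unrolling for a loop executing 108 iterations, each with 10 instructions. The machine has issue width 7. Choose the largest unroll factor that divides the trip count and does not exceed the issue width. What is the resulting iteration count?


Largest divisor of 108 <= 7 is 6
New iterations = 108 / 6 = 18

18


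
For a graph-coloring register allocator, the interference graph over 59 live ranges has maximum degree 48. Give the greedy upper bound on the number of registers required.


Greedy coloring never needs more than (max_degree + 1) colors: when coloring a vertex, at most max_degree neighbors are already colored.
Upper bound = 48 + 1 = 49

49


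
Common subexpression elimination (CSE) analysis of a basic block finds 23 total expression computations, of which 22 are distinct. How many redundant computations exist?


CSE count = total expressions - unique expressions
= 23 - 22 = 1

1


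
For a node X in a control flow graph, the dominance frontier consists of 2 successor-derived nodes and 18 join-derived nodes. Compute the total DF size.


DF(X) = direct successor contributions + join point contributions
= 2 + 18 = 20

20


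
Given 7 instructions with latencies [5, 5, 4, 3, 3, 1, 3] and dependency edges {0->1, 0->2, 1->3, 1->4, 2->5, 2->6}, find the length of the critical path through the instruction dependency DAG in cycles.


Compute longest path through dependency graph: dist(Ik) = max over predecessors of dist + latency(Ik).
dist(I0) = latency 5 = 5
dist(I1) = dist(I0) + 5 = 5 + 5 = 10
dist(I2) = dist(I0) + 4 = 5 + 4 = 9
dist(I3) = dist(I1) + 3 = 10 + 3 = 13
dist(I4) = dist(I1) + 3 = 10 + 3 = 13
dist(I5) = dist(I2) + 1 = 9 + 1 = 10
dist(I6) = dist(I2) + 3 = 9 + 3 = 12
Critical path = max dist = 13

13


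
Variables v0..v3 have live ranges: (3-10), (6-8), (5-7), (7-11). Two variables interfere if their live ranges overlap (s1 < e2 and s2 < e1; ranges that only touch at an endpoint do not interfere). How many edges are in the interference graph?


Check all pairs for overlapping intervals.
Two intervals (s1,e1) and (s2,e2) overlap if s1 < e2 and s2 < e1.
v0 (3-10) vs v1..v3: overlaps v1, v2, v3 -> 3
v1 (6-8) vs v2..v3: overlaps v2, v3 -> 2
v2 (5-7) vs v3: overlaps none -> 0
Total overlapping pairs = 3 + 2 + 0 = 5

5


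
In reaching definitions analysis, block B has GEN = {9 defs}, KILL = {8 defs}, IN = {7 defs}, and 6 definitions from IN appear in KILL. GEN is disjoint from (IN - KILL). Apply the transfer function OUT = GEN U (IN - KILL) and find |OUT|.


IN - KILL: 7 - 6 = 1 surviving definitions
OUT = GEN + surviving = 9 + 1 = 10

10


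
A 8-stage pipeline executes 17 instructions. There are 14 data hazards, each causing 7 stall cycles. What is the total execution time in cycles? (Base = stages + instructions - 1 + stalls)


Base cycles = 8 + 17 - 1 = 24
Total stalls = 14 * 7 = 98
Total = 24 + 98 = 122

122


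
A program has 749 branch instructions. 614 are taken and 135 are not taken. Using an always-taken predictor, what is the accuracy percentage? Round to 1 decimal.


Predictor: always-taken
Correct predictions = 614
Accuracy = 614 / 749 * 100 = 82.0%

82.0


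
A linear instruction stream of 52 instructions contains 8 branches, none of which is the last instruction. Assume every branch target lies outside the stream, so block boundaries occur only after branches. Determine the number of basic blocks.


With no in-sequence branch targets, the leaders are the first instruction plus the instruction after each branch.
Number of basic blocks = branches + 1
= 8 + 1 = 9

9


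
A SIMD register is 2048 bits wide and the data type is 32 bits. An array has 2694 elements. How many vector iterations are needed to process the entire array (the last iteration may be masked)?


Width = 2048 / 32 = 64 elements per vector op
Iterations = ceil(2694 / 64) = 43

43


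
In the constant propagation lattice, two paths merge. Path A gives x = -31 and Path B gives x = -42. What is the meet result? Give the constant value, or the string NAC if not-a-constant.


Meet operation: if both paths give the same constant, result is that constant; if they differ, result is NAC (not-a-constant).
Path A: -31, Path B: -42 -> differ
Result: not-a-constant -> NAC

NAC


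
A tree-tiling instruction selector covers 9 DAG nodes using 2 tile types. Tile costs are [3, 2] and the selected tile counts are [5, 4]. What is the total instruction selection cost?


Total cost = sum(count_i * cost_i)
= 5*3 + 4*2
= 23

23


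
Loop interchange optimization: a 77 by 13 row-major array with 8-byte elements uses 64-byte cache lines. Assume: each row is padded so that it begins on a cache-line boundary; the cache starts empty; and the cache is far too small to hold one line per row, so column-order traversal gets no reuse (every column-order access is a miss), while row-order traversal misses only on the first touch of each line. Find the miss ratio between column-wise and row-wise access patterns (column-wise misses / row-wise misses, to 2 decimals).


Each row occupies 13 * 8 = 104 bytes and starts on a line boundary, so it spans ceil(104 / 64) = 2 cache lines.
Row-major traversal misses (one per line touched): 77 * ceil(13 * 8 / 64) = 154
Column-major traversal misses (no reuse, every access misses): 77 * 13 = 1001
Ratio = 1001 / 154 = 6.5

6.5


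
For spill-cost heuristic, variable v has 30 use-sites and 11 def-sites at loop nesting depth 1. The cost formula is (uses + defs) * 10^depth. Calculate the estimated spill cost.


uses + defs = 30 + 11 = 41
10^1 = 10
Spill cost = 41 * 10 = 410

410


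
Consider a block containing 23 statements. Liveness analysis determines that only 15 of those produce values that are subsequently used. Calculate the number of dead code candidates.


Dead code = total statements - live definitions
= 23 - 15 = 8

8


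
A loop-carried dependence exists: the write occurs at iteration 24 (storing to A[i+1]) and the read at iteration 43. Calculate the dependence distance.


Distance = read iteration - write iteration
= 43 - 24 = 19

19


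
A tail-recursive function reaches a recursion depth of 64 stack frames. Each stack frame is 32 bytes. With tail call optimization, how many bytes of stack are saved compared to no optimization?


Without TCO: 64 * 32 = 2048 bytes
With TCO: reuse 1 frame = 32 bytes
Savings = 2048 - 32 = 2016

2016


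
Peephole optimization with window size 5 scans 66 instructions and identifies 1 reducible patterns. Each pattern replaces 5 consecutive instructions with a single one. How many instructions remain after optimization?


Each match removes 4 instructions.
Total removed = 1 * 4 = 4
Remaining = 66 - 4 = 62

62


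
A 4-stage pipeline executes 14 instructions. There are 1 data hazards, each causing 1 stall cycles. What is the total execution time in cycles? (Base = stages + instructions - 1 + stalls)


Base cycles = 4 + 14 - 1 = 17
Total stalls = 1 * 1 = 1
Total = 17 + 1 = 18

18


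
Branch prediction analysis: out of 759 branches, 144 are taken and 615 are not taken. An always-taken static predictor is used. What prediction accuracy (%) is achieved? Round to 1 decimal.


Predictor: always-taken
Correct predictions = 144
Accuracy = 144 / 759 * 100 = 19.0%

19.0


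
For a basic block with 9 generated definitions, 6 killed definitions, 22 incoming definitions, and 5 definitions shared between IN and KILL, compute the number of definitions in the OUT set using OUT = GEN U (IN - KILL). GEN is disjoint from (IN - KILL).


IN - KILL: 22 - 5 = 17 surviving definitions
OUT = GEN + surviving = 9 + 17 = 26

26


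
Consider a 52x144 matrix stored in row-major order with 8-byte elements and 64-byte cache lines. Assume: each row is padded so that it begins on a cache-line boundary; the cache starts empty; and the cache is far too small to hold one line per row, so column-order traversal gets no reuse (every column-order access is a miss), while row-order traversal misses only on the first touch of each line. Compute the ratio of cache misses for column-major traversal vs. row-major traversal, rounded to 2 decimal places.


Each row occupies 144 * 8 = 1152 bytes and starts on a line boundary, so it spans ceil(1152 / 64) = 18 cache lines.
Row-major traversal misses (one per line touched): 52 * ceil(144 * 8 / 64) = 936
Column-major traversal misses (no reuse, every access misses): 52 * 144 = 7488
Ratio = 7488 / 936 = 8.0

8.0


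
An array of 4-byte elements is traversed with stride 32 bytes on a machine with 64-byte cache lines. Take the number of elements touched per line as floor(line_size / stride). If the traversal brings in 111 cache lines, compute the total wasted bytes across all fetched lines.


Elements per line = floor(64 / 32) = 2
Bytes used per line = 2 * 4 = 8
Wasted per line = 64 - 8 = 56
Total wasted = 56 * 111 = 6216

6216


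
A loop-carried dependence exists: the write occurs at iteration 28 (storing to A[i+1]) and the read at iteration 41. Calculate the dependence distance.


Distance = read iteration - write iteration
= 41 - 28 = 13

13


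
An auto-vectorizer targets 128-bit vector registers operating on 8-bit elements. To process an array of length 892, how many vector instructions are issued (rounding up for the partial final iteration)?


Width = 128 / 8 = 16 elements per vector op
Iterations = ceil(892 / 16) = 56

56


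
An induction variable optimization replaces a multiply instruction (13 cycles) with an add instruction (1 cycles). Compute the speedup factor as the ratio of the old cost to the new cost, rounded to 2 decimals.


Ratio = mult_cost / add_cost = 13 / 1 = 13.0

13.0


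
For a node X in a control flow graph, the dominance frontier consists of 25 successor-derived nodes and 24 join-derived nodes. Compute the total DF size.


DF(X) = direct successor contributions + join point contributions
= 25 + 24 = 49

49


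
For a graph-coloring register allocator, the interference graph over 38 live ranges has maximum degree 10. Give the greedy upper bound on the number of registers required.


Greedy coloring never needs more than (max_degree + 1) colors: when coloring a vertex, at most max_degree neighbors are already colored.
Upper bound = 10 + 1 = 11

11


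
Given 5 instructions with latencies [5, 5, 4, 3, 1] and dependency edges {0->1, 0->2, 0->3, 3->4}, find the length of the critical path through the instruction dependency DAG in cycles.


Compute longest path through dependency graph: dist(Ik) = max over predecessors of dist + latency(Ik).
dist(I0) = latency 5 = 5
dist(I1) = dist(I0) + 5 = 5 + 5 = 10
dist(I2) = dist(I0) + 4 = 5 + 4 = 9
dist(I3) = dist(I0) + 3 = 5 + 3 = 8
dist(I4) = dist(I3) + 1 = 8 + 1 = 9
Critical path = max dist = 10

10


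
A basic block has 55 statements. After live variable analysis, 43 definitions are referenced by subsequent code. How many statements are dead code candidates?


Dead code = total statements - live definitions
= 55 - 43 = 12

12


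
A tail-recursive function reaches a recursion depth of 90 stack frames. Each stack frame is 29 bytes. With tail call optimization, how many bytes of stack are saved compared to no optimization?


Without TCO: 90 * 29 = 2610 bytes
With TCO: reuse 1 frame = 29 bytes
Savings = 2610 - 29 = 2581

2581


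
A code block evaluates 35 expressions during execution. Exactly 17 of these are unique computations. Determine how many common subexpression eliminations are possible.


CSE count = total expressions - unique expressions
= 35 - 17 = 18

18


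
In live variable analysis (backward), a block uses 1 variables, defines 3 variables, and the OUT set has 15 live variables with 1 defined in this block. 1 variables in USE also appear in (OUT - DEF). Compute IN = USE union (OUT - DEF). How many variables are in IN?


OUT - DEF: 15 - 1 = 14
|IN| = |USE| + |OUT - DEF| - |USE ∩ (OUT - DEF)| = 1 + 14 - 1 = 14

14


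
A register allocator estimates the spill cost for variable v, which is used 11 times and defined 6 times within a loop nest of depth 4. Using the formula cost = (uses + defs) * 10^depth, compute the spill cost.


uses + defs = 11 + 6 = 17
10^4 = 10000
Spill cost = 17 * 10000 = 170000

170000


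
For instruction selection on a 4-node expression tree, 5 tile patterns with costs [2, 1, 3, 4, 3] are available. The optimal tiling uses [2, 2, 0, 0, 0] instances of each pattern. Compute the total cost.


Total cost = sum(count_i * cost_i)
= 2*2 + 2*1 + 0*3 + 0*4 + 0*3
= 6

6


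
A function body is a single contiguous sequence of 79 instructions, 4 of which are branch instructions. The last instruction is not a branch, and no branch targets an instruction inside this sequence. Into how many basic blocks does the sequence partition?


With no in-sequence branch targets, the leaders are the first instruction plus the instruction after each branch.
Number of basic blocks = branches + 1
= 4 + 1 = 5

5


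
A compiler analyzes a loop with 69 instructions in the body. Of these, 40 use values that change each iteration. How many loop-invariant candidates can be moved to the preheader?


Invariant candidates = total - loop-dependent
= 69 - 40 = 29

29


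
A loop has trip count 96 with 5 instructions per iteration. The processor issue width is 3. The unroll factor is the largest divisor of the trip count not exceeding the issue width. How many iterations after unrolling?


Largest divisor of 96 <= 3 is 3
New iterations = 96 / 3 = 32

32


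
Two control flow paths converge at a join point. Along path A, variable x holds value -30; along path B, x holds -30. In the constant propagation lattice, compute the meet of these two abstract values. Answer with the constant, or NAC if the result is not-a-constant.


Meet operation: if both paths give the same constant, result is that constant; if they differ, result is NAC (not-a-constant).
Path A: -30, Path B: -30 -> equal
Result: constant -> -30

-30


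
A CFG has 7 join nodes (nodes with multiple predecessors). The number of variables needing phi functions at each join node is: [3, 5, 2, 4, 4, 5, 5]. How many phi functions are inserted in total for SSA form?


Total phi functions = sum of phi functions at each join node
= 3 + 5 + 2 + 4 + 4 + 5 + 5 = 28

28
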